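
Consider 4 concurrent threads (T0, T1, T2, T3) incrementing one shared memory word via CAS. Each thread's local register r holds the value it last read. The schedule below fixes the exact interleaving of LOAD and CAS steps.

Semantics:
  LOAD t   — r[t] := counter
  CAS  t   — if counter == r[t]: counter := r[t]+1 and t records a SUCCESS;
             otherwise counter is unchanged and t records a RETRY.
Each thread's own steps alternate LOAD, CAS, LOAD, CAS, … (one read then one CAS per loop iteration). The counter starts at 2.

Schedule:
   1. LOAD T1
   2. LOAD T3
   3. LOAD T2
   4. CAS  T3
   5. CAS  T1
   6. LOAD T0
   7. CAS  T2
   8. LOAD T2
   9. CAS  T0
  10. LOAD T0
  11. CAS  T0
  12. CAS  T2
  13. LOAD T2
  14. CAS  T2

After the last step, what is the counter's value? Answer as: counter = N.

counter = 6

1. LOAD T1 → mem=2 r[T1]=2 [LOAD]
2. LOAD T3 → mem=2 r[T3]=2 [LOAD]
3. LOAD T2 → mem=2 r[T2]=2 [LOAD]
4. CAS T3 → mem=3 r[T3]=2 [OK]
5. CAS T1 → mem=3 r[T1]=2 [RETRY]
6. LOAD T0 → mem=3 r[T0]=3 [LOAD]
7. CAS T2 → mem=3 r[T2]=2 [RETRY]
8. LOAD T2 → mem=3 r[T2]=3 [LOAD]
9. CAS T0 → mem=4 r[T0]=3 [OK]
10. LOAD T0 → mem=4 r[T0]=4 [LOAD]
11. CAS T0 → mem=5 r[T0]=4 [OK]
12. CAS T2 → mem=5 r[T2]=3 [RETRY]
13. LOAD T2 → mem=5 r[T2]=5 [LOAD]
14. CAS T2 → mem=6 r[T2]=5 [OK]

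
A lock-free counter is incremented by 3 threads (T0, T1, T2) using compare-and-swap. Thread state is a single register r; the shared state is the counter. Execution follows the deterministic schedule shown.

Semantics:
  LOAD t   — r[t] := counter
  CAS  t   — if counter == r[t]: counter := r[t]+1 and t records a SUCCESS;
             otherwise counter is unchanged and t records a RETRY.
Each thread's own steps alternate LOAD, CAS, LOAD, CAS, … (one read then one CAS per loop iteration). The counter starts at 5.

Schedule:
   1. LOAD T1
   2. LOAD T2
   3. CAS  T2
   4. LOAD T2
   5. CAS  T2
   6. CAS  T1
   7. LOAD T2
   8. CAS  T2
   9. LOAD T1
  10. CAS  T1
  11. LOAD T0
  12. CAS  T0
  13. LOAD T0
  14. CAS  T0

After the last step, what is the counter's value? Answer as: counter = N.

   1) LOAD T1:  M=5  r_T1=5
   2) LOAD T2:  M=5  r_T2=5
   3) CAS  T2:  M=6  r_T2=5 ✓
   4) LOAD T2:  M=6  r_T2=6
   5) CAS  T2:  M=7  r_T2=6 ✓
   6) CAS  T1:  M=7  r_T1=5 ✗
   7) LOAD T2:  M=7  r_T2=7
   8) CAS  T2:  M=8  r_T2=7 ✓
   9) LOAD T1:  M=8  r_T1=8
  10) CAS  T1:  M=9  r_T1=8 ✓
  11) LOAD T0:  M=9  r_T0=9
  12) CAS  T0:  M=10  r_T0=9 ✓
  13) LOAD T0:  M=10  r_T0=10
  14) CAS  T0:  M=11  r_T0=10 ✓

counter = 11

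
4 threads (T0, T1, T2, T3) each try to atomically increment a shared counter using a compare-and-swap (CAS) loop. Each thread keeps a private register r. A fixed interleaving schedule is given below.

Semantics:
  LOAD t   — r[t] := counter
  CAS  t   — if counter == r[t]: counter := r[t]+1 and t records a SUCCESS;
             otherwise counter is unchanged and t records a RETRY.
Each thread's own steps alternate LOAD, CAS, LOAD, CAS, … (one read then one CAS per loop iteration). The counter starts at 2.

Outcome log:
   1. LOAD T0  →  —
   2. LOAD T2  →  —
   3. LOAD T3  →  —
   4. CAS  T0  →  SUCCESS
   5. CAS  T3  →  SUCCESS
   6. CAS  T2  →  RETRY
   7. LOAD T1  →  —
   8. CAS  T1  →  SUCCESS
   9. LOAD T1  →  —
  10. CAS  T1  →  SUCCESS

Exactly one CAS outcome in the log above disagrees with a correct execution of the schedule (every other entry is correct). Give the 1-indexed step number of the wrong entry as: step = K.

step = 5

Correct run:
step 1: T0 LOAD ⇒ load; ctr=2 reg=2
step 2: T2 LOAD ⇒ load; ctr=2 reg=2
step 3: T3 LOAD ⇒ load; ctr=2 reg=2
step 4: T0 CAS ⇒ ok; ctr=3 reg=2
step 5: T3 CAS ⇒ retry; ctr=3 reg=2
step 6: T2 CAS ⇒ retry; ctr=3 reg=2
step 7: T1 LOAD ⇒ load; ctr=3 reg=3
step 8: T1 CAS ⇒ ok; ctr=4 reg=3
step 9: T1 LOAD ⇒ load; ctr=4 reg=4
step 10: T1 CAS ⇒ ok; ctr=5 reg=4
Mismatch at 5.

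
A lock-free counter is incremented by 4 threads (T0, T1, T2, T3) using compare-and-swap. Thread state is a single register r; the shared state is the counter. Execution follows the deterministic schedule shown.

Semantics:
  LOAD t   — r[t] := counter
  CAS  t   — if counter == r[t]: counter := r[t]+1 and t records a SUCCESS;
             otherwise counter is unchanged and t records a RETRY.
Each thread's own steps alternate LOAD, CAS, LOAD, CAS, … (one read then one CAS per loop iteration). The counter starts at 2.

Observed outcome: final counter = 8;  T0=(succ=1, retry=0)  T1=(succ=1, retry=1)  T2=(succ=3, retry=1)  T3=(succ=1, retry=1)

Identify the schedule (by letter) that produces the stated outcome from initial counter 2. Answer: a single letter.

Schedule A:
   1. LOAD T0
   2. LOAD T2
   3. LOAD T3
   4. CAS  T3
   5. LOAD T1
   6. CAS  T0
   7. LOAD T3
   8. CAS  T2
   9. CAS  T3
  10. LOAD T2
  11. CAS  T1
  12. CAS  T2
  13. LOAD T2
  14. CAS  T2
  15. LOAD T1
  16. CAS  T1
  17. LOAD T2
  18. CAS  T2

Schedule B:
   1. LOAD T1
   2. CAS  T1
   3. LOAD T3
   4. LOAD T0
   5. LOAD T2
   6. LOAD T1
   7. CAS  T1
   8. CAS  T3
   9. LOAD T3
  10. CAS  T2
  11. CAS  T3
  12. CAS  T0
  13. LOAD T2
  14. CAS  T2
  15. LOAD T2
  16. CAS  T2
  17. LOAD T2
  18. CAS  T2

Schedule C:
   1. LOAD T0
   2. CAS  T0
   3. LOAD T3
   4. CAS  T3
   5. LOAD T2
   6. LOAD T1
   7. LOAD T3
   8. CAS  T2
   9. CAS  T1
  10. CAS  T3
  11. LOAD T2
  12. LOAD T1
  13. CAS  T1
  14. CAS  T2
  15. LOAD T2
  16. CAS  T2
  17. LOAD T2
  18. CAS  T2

Tracing schedule C:
1. LOAD T0 → mem=2 r[T0]=2 [LOAD]
2. CAS T0 → mem=3 r[T0]=2 [OK]
3. LOAD T3 → mem=3 r[T3]=3 [LOAD]
4. CAS T3 → mem=4 r[T3]=3 [OK]
5. LOAD T2 → mem=4 r[T2]=4 [LOAD]
6. LOAD T1 → mem=4 r[T1]=4 [LOAD]
7. LOAD T3 → mem=4 r[T3]=4 [LOAD]
8. CAS T2 → mem=5 r[T2]=4 [OK]
9. CAS T1 → mem=5 r[T1]=4 [RETRY]
10. CAS T3 → mem=5 r[T3]=4 [RETRY]
11. LOAD T2 → mem=5 r[T2]=5 [LOAD]
12. LOAD T1 → mem=5 r[T1]=5 [LOAD]
13. CAS T1 → mem=6 r[T1]=5 [OK]
14. CAS T2 → mem=6 r[T2]=5 [RETRY]
15. LOAD T2 → mem=6 r[T2]=6 [LOAD]
16. CAS T2 → mem=7 r[T2]=6 [OK]
17. LOAD T2 → mem=7 r[T2]=7 [LOAD]
18. CAS T2 → mem=8 r[T2]=7 [OK]

C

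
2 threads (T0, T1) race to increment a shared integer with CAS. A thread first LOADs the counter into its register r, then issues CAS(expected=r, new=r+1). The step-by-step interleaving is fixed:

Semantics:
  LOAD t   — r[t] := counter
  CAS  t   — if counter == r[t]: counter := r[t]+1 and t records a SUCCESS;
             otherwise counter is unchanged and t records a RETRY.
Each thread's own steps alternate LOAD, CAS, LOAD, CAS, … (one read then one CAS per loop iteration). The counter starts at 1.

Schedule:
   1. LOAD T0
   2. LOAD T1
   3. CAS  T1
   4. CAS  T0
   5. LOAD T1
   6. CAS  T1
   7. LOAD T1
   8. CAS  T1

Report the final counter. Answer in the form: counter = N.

step 1: T0 LOAD ⇒ load; ctr=1 reg=1
step 2: T1 LOAD ⇒ load; ctr=1 reg=1
step 3: T1 CAS ⇒ ok; ctr=2 reg=1
step 4: T0 CAS ⇒ retry; ctr=2 reg=1
step 5: T1 LOAD ⇒ load; ctr=2 reg=2
step 6: T1 CAS ⇒ ok; ctr=3 reg=2
step 7: T1 LOAD ⇒ load; ctr=3 reg=3
step 8: T1 CAS ⇒ ok; ctr=4 reg=3

counter = 4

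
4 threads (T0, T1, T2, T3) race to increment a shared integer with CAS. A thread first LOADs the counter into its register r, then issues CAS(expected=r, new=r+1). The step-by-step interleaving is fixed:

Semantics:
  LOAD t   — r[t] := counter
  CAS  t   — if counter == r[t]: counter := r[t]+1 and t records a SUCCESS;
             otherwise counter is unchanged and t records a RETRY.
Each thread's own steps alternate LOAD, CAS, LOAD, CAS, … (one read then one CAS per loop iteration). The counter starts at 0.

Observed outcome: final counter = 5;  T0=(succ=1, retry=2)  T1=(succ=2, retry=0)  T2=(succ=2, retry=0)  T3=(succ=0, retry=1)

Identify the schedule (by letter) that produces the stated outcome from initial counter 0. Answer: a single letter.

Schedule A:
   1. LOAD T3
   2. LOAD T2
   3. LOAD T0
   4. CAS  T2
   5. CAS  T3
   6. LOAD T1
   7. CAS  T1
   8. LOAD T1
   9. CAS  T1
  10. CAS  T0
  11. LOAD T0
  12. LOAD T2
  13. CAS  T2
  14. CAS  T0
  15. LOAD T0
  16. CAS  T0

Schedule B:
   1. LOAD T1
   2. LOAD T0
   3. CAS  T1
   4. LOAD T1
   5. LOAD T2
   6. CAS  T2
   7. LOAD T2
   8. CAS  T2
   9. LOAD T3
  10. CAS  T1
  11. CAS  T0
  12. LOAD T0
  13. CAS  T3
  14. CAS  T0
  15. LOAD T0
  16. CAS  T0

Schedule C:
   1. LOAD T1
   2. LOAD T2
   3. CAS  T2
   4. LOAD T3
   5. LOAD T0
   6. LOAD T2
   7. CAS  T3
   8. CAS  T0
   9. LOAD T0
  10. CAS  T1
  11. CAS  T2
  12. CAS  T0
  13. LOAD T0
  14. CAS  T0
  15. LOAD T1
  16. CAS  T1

A

Tracing schedule A:
   1) LOAD T3:  M=0  r_T3=0
   2) LOAD T2:  M=0  r_T2=0
   3) LOAD T0:  M=0  r_T0=0
   4) CAS  T2:  M=1  r_T2=0 ✓
   5) CAS  T3:  M=1  r_T3=0 ✗
   6) LOAD T1:  M=1  r_T1=1
   7) CAS  T1:  M=2  r_T1=1 ✓
   8) LOAD T1:  M=2  r_T1=2
   9) CAS  T1:  M=3  r_T1=2 ✓
  10) CAS  T0:  M=3  r_T0=0 ✗
  11) LOAD T0:  M=3  r_T0=3
  12) LOAD T2:  M=3  r_T2=3
  13) CAS  T2:  M=4  r_T2=3 ✓
  14) CAS  T0:  M=4  r_T0=3 ✗
  15) LOAD T0:  M=4  r_T0=4
  16) CAS  T0:  M=5  r_T0=4 ✓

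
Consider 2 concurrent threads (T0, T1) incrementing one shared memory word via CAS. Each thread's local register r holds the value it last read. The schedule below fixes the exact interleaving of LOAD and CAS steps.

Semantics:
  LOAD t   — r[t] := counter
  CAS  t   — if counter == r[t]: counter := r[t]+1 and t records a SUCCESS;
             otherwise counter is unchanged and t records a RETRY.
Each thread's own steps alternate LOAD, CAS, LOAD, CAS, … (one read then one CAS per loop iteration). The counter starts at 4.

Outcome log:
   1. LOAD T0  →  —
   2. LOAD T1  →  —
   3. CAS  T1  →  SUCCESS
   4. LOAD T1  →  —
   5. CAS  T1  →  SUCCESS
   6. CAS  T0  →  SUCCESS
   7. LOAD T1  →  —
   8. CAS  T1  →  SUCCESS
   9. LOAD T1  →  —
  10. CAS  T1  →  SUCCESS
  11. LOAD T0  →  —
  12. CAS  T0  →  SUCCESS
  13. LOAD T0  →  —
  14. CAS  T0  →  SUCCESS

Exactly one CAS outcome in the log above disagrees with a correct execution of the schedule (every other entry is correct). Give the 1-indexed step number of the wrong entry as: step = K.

step = 6

Re-executing:
step 1: T0 LOAD ⇒ load; ctr=4 reg=4
step 2: T1 LOAD ⇒ load; ctr=4 reg=4
step 3: T1 CAS ⇒ ok; ctr=5 reg=4
step 4: T1 LOAD ⇒ load; ctr=5 reg=5
step 5: T1 CAS ⇒ ok; ctr=6 reg=5
step 6: T0 CAS ⇒ retry; ctr=6 reg=4
step 7: T1 LOAD ⇒ load; ctr=6 reg=6
step 8: T1 CAS ⇒ ok; ctr=7 reg=6
step 9: T1 LOAD ⇒ load; ctr=7 reg=7
step 10: T1 CAS ⇒ ok; ctr=8 reg=7
step 11: T0 LOAD ⇒ load; ctr=8 reg=8
step 12: T0 CAS ⇒ ok; ctr=9 reg=8
step 13: T0 LOAD ⇒ load; ctr=9 reg=9
step 14: T0 CAS ⇒ ok; ctr=10 reg=9
Mismatch at 6.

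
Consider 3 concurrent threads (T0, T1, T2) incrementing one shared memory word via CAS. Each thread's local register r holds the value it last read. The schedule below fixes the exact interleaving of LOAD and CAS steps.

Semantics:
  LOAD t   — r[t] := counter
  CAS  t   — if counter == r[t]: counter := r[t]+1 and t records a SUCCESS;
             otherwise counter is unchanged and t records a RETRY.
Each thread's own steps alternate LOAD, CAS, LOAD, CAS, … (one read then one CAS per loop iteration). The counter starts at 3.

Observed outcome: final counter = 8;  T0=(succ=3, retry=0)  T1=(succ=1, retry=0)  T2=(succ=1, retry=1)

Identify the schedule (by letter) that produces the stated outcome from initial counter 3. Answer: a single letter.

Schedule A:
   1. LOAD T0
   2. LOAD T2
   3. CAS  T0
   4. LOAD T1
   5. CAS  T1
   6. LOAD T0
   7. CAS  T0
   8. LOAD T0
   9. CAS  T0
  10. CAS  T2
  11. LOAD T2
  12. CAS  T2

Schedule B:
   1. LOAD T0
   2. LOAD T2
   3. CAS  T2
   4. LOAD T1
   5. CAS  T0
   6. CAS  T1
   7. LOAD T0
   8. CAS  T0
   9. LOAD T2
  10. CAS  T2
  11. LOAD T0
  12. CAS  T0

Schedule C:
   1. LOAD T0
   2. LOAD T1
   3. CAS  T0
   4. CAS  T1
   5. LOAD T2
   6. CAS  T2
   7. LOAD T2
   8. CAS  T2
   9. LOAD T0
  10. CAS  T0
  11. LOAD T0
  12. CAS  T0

A

Run A:
#1 T0 reads 3
#2 T2 reads 3
#3 T0 CAS(3→4) writes; counter now 4
#4 T1 reads 4
#5 T1 CAS(4→5) writes; counter now 5
#6 T0 reads 5
#7 T0 CAS(5→6) writes; counter now 6
#8 T0 reads 6
#9 T0 CAS(6→7) writes; counter now 7
#10 T2 CAS(3→4) fails; counter now 7
#11 T2 reads 7
#12 T2 CAS(7→8) writes; counter now 8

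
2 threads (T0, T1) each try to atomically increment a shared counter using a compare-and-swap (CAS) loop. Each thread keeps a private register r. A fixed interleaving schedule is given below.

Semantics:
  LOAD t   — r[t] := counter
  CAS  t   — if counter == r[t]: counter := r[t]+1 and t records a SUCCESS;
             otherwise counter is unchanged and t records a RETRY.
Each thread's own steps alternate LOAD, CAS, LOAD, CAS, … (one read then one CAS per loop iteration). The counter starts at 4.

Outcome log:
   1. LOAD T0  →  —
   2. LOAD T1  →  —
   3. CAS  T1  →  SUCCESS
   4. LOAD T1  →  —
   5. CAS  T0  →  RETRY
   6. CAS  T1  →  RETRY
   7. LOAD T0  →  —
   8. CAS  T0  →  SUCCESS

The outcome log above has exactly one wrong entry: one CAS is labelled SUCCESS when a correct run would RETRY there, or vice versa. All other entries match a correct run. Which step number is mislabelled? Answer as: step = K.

step = 6

Reference trace:
step 1: T0 LOAD ⇒ load; ctr=4 reg=4
step 2: T1 LOAD ⇒ load; ctr=4 reg=4
step 3: T1 CAS ⇒ ok; ctr=5 reg=4
step 4: T1 LOAD ⇒ load; ctr=5 reg=5
step 5: T0 CAS ⇒ retry; ctr=5 reg=4
step 6: T1 CAS ⇒ ok; ctr=6 reg=5
step 7: T0 LOAD ⇒ load; ctr=6 reg=6
step 8: T0 CAS ⇒ ok; ctr=7 reg=6
Flip is step 6.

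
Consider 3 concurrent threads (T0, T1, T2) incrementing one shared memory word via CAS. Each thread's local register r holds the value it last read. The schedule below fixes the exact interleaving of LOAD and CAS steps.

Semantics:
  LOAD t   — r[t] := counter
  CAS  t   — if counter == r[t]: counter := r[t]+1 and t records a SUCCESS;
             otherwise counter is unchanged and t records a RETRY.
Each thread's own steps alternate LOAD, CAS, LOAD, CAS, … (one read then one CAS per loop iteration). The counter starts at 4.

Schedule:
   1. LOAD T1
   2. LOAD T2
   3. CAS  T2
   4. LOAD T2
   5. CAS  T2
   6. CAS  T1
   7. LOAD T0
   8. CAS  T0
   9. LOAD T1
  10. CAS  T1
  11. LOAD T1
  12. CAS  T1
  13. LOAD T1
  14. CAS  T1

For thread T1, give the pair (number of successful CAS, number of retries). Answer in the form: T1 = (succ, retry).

   1) LOAD T1:  M=4  r_T1=4
   2) LOAD T2:  M=4  r_T2=4
   3) CAS  T2:  M=5  r_T2=4 ✓
   4) LOAD T2:  M=5  r_T2=5
   5) CAS  T2:  M=6  r_T2=5 ✓
   6) CAS  T1:  M=6  r_T1=4 ✗
   7) LOAD T0:  M=6  r_T0=6
   8) CAS  T0:  M=7  r_T0=6 ✓
   9) LOAD T1:  M=7  r_T1=7
  10) CAS  T1:  M=8  r_T1=7 ✓
  11) LOAD T1:  M=8  r_T1=8
  12) CAS  T1:  M=9  r_T1=8 ✓
  13) LOAD T1:  M=9  r_T1=9
  14) CAS  T1:  M=10  r_T1=9 ✓

T1 = (3, 1)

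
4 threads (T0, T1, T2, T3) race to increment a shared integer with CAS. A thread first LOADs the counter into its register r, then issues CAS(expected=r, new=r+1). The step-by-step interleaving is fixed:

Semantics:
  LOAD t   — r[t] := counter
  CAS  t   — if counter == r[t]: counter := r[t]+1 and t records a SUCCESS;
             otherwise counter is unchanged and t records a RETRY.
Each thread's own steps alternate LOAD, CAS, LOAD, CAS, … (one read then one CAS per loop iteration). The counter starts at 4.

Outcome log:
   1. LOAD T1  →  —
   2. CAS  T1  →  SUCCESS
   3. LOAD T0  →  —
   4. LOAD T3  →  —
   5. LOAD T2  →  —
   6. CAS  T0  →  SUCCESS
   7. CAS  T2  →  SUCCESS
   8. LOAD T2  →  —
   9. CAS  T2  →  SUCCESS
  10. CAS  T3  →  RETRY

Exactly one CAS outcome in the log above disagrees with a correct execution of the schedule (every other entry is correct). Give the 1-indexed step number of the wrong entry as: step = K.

Re-executing:
step 1: T1 LOAD ⇒ load; ctr=4 reg=4
step 2: T1 CAS ⇒ ok; ctr=5 reg=4
step 3: T0 LOAD ⇒ load; ctr=5 reg=5
step 4: T3 LOAD ⇒ load; ctr=5 reg=5
step 5: T2 LOAD ⇒ load; ctr=5 reg=5
step 6: T0 CAS ⇒ ok; ctr=6 reg=5
step 7: T2 CAS ⇒ retry; ctr=6 reg=5
step 8: T2 LOAD ⇒ load; ctr=6 reg=6
step 9: T2 CAS ⇒ ok; ctr=7 reg=6
step 10: T3 CAS ⇒ retry; ctr=7 reg=5
Mismatch at 7.

step = 7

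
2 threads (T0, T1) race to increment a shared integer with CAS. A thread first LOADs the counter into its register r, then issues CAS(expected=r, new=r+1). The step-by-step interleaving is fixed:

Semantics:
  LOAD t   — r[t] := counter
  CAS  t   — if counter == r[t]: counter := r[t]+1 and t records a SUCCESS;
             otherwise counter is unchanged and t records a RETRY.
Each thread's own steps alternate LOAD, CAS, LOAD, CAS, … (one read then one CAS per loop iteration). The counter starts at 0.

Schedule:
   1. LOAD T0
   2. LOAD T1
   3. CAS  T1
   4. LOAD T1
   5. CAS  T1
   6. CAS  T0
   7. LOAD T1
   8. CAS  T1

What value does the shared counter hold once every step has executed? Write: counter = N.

counter = 3

   1) LOAD T0:  M=0  r_T0=0
   2) LOAD T1:  M=0  r_T1=0
   3) CAS  T1:  M=1  r_T1=0 ✓
   4) LOAD T1:  M=1  r_T1=1
   5) CAS  T1:  M=2  r_T1=1 ✓
   6) CAS  T0:  M=2  r_T0=0 ✗
   7) LOAD T1:  M=2  r_T1=2
   8) CAS  T1:  M=3  r_T1=2 ✓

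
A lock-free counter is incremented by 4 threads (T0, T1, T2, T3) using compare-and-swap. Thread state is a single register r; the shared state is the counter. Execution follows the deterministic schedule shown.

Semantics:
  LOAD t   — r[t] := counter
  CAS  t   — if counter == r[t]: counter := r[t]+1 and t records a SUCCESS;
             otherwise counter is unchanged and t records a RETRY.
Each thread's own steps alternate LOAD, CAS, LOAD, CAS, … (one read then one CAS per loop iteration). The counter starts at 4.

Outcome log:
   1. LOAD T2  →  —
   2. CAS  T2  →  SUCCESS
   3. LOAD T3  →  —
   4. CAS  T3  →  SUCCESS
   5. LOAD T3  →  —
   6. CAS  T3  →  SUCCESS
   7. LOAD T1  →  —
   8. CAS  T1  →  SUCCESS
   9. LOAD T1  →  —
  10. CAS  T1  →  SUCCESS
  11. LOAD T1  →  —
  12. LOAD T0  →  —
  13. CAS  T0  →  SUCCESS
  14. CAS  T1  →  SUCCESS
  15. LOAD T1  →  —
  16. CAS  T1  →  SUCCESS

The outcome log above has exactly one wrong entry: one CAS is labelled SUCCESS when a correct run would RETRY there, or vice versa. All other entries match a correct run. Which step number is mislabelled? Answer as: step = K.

Correct run:
step 1: T2 LOAD ⇒ load; ctr=4 reg=4
step 2: T2 CAS ⇒ ok; ctr=5 reg=4
step 3: T3 LOAD ⇒ load; ctr=5 reg=5
step 4: T3 CAS ⇒ ok; ctr=6 reg=5
step 5: T3 LOAD ⇒ load; ctr=6 reg=6
step 6: T3 CAS ⇒ ok; ctr=7 reg=6
step 7: T1 LOAD ⇒ load; ctr=7 reg=7
step 8: T1 CAS ⇒ ok; ctr=8 reg=7
step 9: T1 LOAD ⇒ load; ctr=8 reg=8
step 10: T1 CAS ⇒ ok; ctr=9 reg=8
step 11: T1 LOAD ⇒ load; ctr=9 reg=9
step 12: T0 LOAD ⇒ load; ctr=9 reg=9
step 13: T0 CAS ⇒ ok; ctr=10 reg=9
step 14: T1 CAS ⇒ retry; ctr=10 reg=9
step 15: T1 LOAD ⇒ load; ctr=10 reg=10
step 16: T1 CAS ⇒ ok; ctr=11 reg=10
Log disagrees first at step 14.

step = 14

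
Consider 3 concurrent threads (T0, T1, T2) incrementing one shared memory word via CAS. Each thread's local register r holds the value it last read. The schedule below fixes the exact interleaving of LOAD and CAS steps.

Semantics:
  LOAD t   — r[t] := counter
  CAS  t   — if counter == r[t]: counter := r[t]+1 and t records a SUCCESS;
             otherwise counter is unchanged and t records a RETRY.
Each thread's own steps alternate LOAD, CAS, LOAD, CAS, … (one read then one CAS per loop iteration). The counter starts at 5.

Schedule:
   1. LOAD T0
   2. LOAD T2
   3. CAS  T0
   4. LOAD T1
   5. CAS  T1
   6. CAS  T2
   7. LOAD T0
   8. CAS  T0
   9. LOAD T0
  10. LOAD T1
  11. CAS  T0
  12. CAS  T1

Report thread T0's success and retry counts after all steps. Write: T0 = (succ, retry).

T0 = (3, 0)

   1) LOAD T0:  M=5  r_T0=5
   2) LOAD T2:  M=5  r_T2=5
   3) CAS  T0:  M=6  r_T0=5 ✓
   4) LOAD T1:  M=6  r_T1=6
   5) CAS  T1:  M=7  r_T1=6 ✓
   6) CAS  T2:  M=7  r_T2=5 ✗
   7) LOAD T0:  M=7  r_T0=7
   8) CAS  T0:  M=8  r_T0=7 ✓
   9) LOAD T0:  M=8  r_T0=8
  10) LOAD T1:  M=8  r_T1=8
  11) CAS  T0:  M=9  r_T0=8 ✓
  12) CAS  T1:  M=9  r_T1=8 ✗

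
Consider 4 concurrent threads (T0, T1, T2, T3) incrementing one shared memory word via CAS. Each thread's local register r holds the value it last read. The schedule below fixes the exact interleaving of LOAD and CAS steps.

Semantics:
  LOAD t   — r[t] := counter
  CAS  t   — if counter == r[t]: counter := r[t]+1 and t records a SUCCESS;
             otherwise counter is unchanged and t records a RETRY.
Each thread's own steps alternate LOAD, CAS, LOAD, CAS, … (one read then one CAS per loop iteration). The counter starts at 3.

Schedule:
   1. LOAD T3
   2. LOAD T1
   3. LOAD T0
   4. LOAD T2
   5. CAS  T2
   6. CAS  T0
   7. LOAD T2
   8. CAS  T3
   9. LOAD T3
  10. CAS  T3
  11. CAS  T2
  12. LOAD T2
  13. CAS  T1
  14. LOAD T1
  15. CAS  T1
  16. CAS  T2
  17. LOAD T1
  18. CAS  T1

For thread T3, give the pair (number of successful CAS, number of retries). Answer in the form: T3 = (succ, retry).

T3 = (1, 1)

step 1: T3 LOAD ⇒ load; ctr=3 reg=3
step 2: T1 LOAD ⇒ load; ctr=3 reg=3
step 3: T0 LOAD ⇒ load; ctr=3 reg=3
step 4: T2 LOAD ⇒ load; ctr=3 reg=3
step 5: T2 CAS ⇒ ok; ctr=4 reg=3
step 6: T0 CAS ⇒ retry; ctr=4 reg=3
step 7: T2 LOAD ⇒ load; ctr=4 reg=4
step 8: T3 CAS ⇒ retry; ctr=4 reg=3
step 9: T3 LOAD ⇒ load; ctr=4 reg=4
step 10: T3 CAS ⇒ ok; ctr=5 reg=4
step 11: T2 CAS ⇒ retry; ctr=5 reg=4
step 12: T2 LOAD ⇒ load; ctr=5 reg=5
step 13: T1 CAS ⇒ retry; ctr=5 reg=3
step 14: T1 LOAD ⇒ load; ctr=5 reg=5
step 15: T1 CAS ⇒ ok; ctr=6 reg=5
step 16: T2 CAS ⇒ retry; ctr=6 reg=5
step 17: T1 LOAD ⇒ load; ctr=6 reg=6
step 18: T1 CAS ⇒ ok; ctr=7 reg=6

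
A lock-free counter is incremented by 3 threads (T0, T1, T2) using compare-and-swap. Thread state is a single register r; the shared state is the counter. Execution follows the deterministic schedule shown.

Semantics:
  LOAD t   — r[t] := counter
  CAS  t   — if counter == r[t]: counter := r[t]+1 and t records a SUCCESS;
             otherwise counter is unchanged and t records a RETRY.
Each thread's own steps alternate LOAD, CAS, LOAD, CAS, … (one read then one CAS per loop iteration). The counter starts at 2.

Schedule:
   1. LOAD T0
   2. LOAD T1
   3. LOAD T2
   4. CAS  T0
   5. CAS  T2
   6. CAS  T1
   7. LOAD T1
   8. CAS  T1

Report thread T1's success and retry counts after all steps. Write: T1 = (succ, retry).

   1) LOAD T0:  M=2  r_T0=2
   2) LOAD T1:  M=2  r_T1=2
   3) LOAD T2:  M=2  r_T2=2
   4) CAS  T0:  M=3  r_T0=2 ✓
   5) CAS  T2:  M=3  r_T2=2 ✗
   6) CAS  T1:  M=3  r_T1=2 ✗
   7) LOAD T1:  M=3  r_T1=3
   8) CAS  T1:  M=4  r_T1=3 ✓

T1 = (1, 1)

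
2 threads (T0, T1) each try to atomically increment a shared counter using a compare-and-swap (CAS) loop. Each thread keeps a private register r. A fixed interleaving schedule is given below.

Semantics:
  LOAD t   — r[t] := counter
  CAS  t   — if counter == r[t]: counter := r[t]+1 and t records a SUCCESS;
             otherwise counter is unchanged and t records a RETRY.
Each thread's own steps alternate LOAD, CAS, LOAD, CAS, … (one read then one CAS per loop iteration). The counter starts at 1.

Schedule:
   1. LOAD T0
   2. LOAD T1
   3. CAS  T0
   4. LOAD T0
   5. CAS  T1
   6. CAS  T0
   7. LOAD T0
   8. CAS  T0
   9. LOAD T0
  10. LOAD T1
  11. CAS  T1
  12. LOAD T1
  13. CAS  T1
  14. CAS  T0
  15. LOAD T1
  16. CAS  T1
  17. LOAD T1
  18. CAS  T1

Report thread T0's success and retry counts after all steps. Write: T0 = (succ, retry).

T0 = (3, 1)

step 1: T0 LOAD ⇒ load; ctr=1 reg=1
step 2: T1 LOAD ⇒ load; ctr=1 reg=1
step 3: T0 CAS ⇒ ok; ctr=2 reg=1
step 4: T0 LOAD ⇒ load; ctr=2 reg=2
step 5: T1 CAS ⇒ retry; ctr=2 reg=1
step 6: T0 CAS ⇒ ok; ctr=3 reg=2
step 7: T0 LOAD ⇒ load; ctr=3 reg=3
step 8: T0 CAS ⇒ ok; ctr=4 reg=3
step 9: T0 LOAD ⇒ load; ctr=4 reg=4
step 10: T1 LOAD ⇒ load; ctr=4 reg=4
step 11: T1 CAS ⇒ ok; ctr=5 reg=4
step 12: T1 LOAD ⇒ load; ctr=5 reg=5
step 13: T1 CAS ⇒ ok; ctr=6 reg=5
step 14: T0 CAS ⇒ retry; ctr=6 reg=4
step 15: T1 LOAD ⇒ load; ctr=6 reg=6
step 16: T1 CAS ⇒ ok; ctr=7 reg=6
step 17: T1 LOAD ⇒ load; ctr=7 reg=7
step 18: T1 CAS ⇒ ok; ctr=8 reg=7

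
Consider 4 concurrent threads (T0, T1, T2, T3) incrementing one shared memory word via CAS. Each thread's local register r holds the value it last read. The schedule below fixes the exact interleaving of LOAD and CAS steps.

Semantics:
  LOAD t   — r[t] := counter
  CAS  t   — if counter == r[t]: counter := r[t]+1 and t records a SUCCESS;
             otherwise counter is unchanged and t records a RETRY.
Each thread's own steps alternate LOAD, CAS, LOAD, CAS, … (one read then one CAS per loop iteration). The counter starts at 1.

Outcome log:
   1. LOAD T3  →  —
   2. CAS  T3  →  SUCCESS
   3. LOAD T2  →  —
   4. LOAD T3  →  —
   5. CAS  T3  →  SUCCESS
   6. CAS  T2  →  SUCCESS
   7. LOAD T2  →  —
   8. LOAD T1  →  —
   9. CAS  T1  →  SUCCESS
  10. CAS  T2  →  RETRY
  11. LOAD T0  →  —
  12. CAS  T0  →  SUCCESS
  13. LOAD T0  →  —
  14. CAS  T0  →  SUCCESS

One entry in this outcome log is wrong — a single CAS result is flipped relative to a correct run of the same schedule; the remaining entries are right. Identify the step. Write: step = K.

step = 6

Correct run:
1. LOAD T3 → mem=1 r[T3]=1 [LOAD]
2. CAS T3 → mem=2 r[T3]=1 [OK]
3. LOAD T2 → mem=2 r[T2]=2 [LOAD]
4. LOAD T3 → mem=2 r[T3]=2 [LOAD]
5. CAS T3 → mem=3 r[T3]=2 [OK]
6. CAS T2 → mem=3 r[T2]=2 [RETRY]
7. LOAD T2 → mem=3 r[T2]=3 [LOAD]
8. LOAD T1 → mem=3 r[T1]=3 [LOAD]
9. CAS T1 → mem=4 r[T1]=3 [OK]
10. CAS T2 → mem=4 r[T2]=3 [RETRY]
11. LOAD T0 → mem=4 r[T0]=4 [LOAD]
12. CAS T0 → mem=5 r[T0]=4 [OK]
13. LOAD T0 → mem=5 r[T0]=5 [LOAD]
14. CAS T0 → mem=6 r[T0]=5 [OK]
Log disagrees first at step 6.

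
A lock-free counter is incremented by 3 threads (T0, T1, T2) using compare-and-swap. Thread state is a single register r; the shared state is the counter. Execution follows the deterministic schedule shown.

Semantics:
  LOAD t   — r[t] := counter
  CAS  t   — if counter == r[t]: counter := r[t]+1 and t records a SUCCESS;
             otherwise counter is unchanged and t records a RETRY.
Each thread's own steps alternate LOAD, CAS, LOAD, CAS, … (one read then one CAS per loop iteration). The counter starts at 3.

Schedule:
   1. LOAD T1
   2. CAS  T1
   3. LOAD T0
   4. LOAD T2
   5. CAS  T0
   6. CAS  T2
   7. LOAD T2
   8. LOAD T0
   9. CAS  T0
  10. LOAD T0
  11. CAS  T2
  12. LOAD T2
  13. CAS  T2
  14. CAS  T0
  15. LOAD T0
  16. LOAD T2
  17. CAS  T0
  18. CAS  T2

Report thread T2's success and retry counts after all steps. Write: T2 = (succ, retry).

   1) LOAD T1:  M=3  r_T1=3
   2) CAS  T1:  M=4  r_T1=3 ✓
   3) LOAD T0:  M=4  r_T0=4
   4) LOAD T2:  M=4  r_T2=4
   5) CAS  T0:  M=5  r_T0=4 ✓
   6) CAS  T2:  M=5  r_T2=4 ✗
   7) LOAD T2:  M=5  r_T2=5
   8) LOAD T0:  M=5  r_T0=5
   9) CAS  T0:  M=6  r_T0=5 ✓
  10) LOAD T0:  M=6  r_T0=6
  11) CAS  T2:  M=6  r_T2=5 ✗
  12) LOAD T2:  M=6  r_T2=6
  13) CAS  T2:  M=7  r_T2=6 ✓
  14) CAS  T0:  M=7  r_T0=6 ✗
  15) LOAD T0:  M=7  r_T0=7
  16) LOAD T2:  M=7  r_T2=7
  17) CAS  T0:  M=8  r_T0=7 ✓
  18) CAS  T2:  M=8  r_T2=7 ✗

T2 = (1, 3)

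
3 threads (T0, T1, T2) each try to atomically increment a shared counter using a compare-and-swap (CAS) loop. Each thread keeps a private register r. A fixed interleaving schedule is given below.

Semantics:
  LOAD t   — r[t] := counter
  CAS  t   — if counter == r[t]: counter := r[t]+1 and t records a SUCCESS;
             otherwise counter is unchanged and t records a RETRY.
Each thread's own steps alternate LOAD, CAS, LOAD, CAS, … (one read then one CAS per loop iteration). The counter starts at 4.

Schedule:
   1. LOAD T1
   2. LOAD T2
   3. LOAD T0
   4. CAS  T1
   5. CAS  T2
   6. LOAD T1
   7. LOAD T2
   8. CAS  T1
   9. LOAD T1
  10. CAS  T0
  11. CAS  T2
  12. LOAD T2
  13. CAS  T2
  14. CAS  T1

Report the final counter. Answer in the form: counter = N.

counter = 7

1. LOAD T1 → mem=4 r[T1]=4 [LOAD]
2. LOAD T2 → mem=4 r[T2]=4 [LOAD]
3. LOAD T0 → mem=4 r[T0]=4 [LOAD]
4. CAS T1 → mem=5 r[T1]=4 [OK]
5. CAS T2 → mem=5 r[T2]=4 [RETRY]
6. LOAD T1 → mem=5 r[T1]=5 [LOAD]
7. LOAD T2 → mem=5 r[T2]=5 [LOAD]
8. CAS T1 → mem=6 r[T1]=5 [OK]
9. LOAD T1 → mem=6 r[T1]=6 [LOAD]
10. CAS T0 → mem=6 r[T0]=4 [RETRY]
11. CAS T2 → mem=6 r[T2]=5 [RETRY]
12. LOAD T2 → mem=6 r[T2]=6 [LOAD]
13. CAS T2 → mem=7 r[T2]=6 [OK]
14. CAS T1 → mem=7 r[T1]=6 [RETRY]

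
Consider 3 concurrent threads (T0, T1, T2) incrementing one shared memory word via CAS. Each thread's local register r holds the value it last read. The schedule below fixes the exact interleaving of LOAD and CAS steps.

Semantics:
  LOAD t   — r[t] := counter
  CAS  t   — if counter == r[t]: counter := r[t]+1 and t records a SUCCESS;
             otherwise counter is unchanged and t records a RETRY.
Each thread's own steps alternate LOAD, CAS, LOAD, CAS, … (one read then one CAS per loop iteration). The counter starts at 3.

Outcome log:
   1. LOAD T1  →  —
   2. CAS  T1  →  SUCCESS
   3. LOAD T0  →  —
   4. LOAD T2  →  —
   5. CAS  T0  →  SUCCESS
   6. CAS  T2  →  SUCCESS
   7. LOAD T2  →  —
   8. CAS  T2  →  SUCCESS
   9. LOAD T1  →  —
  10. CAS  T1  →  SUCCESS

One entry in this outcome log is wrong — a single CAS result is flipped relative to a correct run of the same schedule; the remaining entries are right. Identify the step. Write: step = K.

step = 6

Reference trace:
1. LOAD T1 → mem=3 r[T1]=3 [LOAD]
2. CAS T1 → mem=4 r[T1]=3 [OK]
3. LOAD T0 → mem=4 r[T0]=4 [LOAD]
4. LOAD T2 → mem=4 r[T2]=4 [LOAD]
5. CAS T0 → mem=5 r[T0]=4 [OK]
6. CAS T2 → mem=5 r[T2]=4 [RETRY]
7. LOAD T2 → mem=5 r[T2]=5 [LOAD]
8. CAS T2 → mem=6 r[T2]=5 [OK]
9. LOAD T1 → mem=6 r[T1]=6 [LOAD]
10. CAS T1 → mem=7 r[T1]=6 [OK]
Flip is step 6.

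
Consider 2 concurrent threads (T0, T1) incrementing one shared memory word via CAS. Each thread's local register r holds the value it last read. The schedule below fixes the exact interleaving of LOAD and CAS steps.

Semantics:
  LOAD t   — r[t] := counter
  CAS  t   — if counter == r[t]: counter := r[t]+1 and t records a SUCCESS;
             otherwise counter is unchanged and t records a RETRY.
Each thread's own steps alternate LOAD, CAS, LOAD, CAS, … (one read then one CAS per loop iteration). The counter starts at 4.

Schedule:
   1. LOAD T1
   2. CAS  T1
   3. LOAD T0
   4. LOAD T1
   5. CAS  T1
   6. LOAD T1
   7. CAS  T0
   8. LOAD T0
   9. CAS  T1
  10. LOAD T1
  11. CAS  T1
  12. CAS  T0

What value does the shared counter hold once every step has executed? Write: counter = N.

T1 LOAD — after: cnt=4, r=4 — load
T1 CAS — after: cnt=5, r=4 — ok
T0 LOAD — after: cnt=5, r=5 — load
T1 LOAD — after: cnt=5, r=5 — load
T1 CAS — after: cnt=6, r=5 — ok
T1 LOAD — after: cnt=6, r=6 — load
T0 CAS — after: cnt=6, r=5 — retry
T0 LOAD — after: cnt=6, r=6 — load
T1 CAS — after: cnt=7, r=6 — ok
T1 LOAD — after: cnt=7, r=7 — load
T1 CAS — after: cnt=8, r=7 — ok
T0 CAS — after: cnt=8, r=6 — retry

counter = 8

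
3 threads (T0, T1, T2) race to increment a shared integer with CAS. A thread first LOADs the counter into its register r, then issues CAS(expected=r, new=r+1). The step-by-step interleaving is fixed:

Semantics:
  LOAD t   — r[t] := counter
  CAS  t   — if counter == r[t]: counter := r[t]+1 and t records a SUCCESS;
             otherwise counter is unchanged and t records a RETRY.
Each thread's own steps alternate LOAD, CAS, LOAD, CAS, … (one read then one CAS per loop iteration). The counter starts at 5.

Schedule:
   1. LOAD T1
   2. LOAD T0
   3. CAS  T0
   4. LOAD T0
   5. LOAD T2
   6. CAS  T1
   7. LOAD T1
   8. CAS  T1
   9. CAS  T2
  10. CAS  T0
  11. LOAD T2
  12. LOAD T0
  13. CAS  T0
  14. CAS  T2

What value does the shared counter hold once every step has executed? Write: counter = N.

counter = 8

T1 LOAD — after: cnt=5, r=5 — load
T0 LOAD — after: cnt=5, r=5 — load
T0 CAS — after: cnt=6, r=5 — ok
T0 LOAD — after: cnt=6, r=6 — load
T2 LOAD — after: cnt=6, r=6 — load
T1 CAS — after: cnt=6, r=5 — retry
T1 LOAD — after: cnt=6, r=6 — load
T1 CAS — after: cnt=7, r=6 — ok
T2 CAS — after: cnt=7, r=6 — retry
T0 CAS — after: cnt=7, r=6 — retry
T2 LOAD — after: cnt=7, r=7 — load
T0 LOAD — after: cnt=7, r=7 — load
T0 CAS — after: cnt=8, r=7 — ok
T2 CAS — after: cnt=8, r=7 — retry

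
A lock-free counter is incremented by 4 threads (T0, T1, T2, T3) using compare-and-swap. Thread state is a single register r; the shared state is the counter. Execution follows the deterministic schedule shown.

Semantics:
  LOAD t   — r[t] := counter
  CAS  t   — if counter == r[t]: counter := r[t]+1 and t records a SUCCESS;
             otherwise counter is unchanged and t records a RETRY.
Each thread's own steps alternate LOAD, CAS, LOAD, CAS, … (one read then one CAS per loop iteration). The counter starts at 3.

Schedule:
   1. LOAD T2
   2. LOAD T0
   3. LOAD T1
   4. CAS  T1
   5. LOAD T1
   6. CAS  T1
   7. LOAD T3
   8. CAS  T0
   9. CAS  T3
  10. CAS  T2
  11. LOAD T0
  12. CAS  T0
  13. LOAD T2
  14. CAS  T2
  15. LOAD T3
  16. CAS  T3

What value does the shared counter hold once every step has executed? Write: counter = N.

   1) LOAD T2:  M=3  r_T2=3
   2) LOAD T0:  M=3  r_T0=3
   3) LOAD T1:  M=3  r_T1=3
   4) CAS  T1:  M=4  r_T1=3 ✓
   5) LOAD T1:  M=4  r_T1=4
   6) CAS  T1:  M=5  r_T1=4 ✓
   7) LOAD T3:  M=5  r_T3=5
   8) CAS  T0:  M=5  r_T0=3 ✗
   9) CAS  T3:  M=6  r_T3=5 ✓
  10) CAS  T2:  M=6  r_T2=3 ✗
  11) LOAD T0:  M=6  r_T0=6
  12) CAS  T0:  M=7  r_T0=6 ✓
  13) LOAD T2:  M=7  r_T2=7
  14) CAS  T2:  M=8  r_T2=7 ✓
  15) LOAD T3:  M=8  r_T3=8
  16) CAS  T3:  M=9  r_T3=8 ✓

counter = 9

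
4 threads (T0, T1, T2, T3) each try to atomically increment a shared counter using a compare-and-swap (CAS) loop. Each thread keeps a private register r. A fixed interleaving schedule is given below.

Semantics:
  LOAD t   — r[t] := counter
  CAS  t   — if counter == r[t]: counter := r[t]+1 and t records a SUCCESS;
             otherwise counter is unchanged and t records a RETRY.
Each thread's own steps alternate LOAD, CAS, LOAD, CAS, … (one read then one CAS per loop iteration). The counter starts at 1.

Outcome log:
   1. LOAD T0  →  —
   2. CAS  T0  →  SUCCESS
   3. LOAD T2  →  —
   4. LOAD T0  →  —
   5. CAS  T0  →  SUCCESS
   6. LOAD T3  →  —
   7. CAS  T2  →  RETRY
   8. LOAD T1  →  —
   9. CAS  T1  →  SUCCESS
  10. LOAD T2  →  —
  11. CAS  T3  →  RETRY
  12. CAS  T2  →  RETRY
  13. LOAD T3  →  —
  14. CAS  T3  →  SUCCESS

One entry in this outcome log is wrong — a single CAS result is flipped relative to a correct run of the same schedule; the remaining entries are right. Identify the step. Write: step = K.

step = 12

Correct run:
T0 LOAD — after: cnt=1, r=1 — load
T0 CAS — after: cnt=2, r=1 — ok
T2 LOAD — after: cnt=2, r=2 — load
T0 LOAD — after: cnt=2, r=2 — load
T0 CAS — after: cnt=3, r=2 — ok
T3 LOAD — after: cnt=3, r=3 — load
T2 CAS — after: cnt=3, r=2 — retry
T1 LOAD — after: cnt=3, r=3 — load
T1 CAS — after: cnt=4, r=3 — ok
T2 LOAD — after: cnt=4, r=4 — load
T3 CAS — after: cnt=4, r=3 — retry
T2 CAS — after: cnt=5, r=4 — ok
T3 LOAD — after: cnt=5, r=5 — load
T3 CAS — after: cnt=6, r=5 — ok
Mismatch at 12.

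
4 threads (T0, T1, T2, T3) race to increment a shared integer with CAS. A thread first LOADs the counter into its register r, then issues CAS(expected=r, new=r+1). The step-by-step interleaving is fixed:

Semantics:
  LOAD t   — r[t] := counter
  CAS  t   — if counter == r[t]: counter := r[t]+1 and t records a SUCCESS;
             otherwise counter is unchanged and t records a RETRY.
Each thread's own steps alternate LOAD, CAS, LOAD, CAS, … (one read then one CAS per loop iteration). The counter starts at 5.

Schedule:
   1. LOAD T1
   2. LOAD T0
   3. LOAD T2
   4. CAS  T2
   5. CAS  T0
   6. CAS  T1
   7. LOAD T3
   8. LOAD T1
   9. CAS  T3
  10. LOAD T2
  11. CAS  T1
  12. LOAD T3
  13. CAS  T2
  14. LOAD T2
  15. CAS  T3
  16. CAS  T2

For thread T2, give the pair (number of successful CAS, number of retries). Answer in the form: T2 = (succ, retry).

T2 = (3, 0)

#1 T1 reads 5
#2 T0 reads 5
#3 T2 reads 5
#4 T2 CAS(5→6) writes; counter now 6
#5 T0 CAS(5→6) fails; counter now 6
#6 T1 CAS(5→6) fails; counter now 6
#7 T3 reads 6
#8 T1 reads 6
#9 T3 CAS(6→7) writes; counter now 7
#10 T2 reads 7
#11 T1 CAS(6→7) fails; counter now 7
#12 T3 reads 7
#13 T2 CAS(7→8) writes; counter now 8
#14 T2 reads 8
#15 T3 CAS(7→8) fails; counter now 8
#16 T2 CAS(8→9) writes; counter now 9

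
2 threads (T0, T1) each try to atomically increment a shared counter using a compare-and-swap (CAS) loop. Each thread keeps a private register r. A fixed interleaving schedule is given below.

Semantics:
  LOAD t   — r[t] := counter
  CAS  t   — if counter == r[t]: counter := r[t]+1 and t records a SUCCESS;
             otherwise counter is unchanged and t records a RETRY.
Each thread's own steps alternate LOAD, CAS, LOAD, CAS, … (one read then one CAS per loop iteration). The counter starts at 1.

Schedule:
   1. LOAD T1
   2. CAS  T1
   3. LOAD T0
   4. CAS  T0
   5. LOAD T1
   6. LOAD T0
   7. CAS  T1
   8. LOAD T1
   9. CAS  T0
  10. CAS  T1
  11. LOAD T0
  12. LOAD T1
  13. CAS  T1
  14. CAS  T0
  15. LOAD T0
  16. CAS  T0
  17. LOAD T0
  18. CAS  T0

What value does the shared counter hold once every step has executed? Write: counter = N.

#1 T1 reads 1
#2 T1 CAS(1→2) writes; counter now 2
#3 T0 reads 2
#4 T0 CAS(2→3) writes; counter now 3
#5 T1 reads 3
#6 T0 reads 3
#7 T1 CAS(3→4) writes; counter now 4
#8 T1 reads 4
#9 T0 CAS(3→4) fails; counter now 4
#10 T1 CAS(4→5) writes; counter now 5
#11 T0 reads 5
#12 T1 reads 5
#13 T1 CAS(5→6) writes; counter now 6
#14 T0 CAS(5→6) fails; counter now 6
#15 T0 reads 6
#16 T0 CAS(6→7) writes; counter now 7
#17 T0 reads 7
#18 T0 CAS(7→8) writes; counter now 8

counter = 8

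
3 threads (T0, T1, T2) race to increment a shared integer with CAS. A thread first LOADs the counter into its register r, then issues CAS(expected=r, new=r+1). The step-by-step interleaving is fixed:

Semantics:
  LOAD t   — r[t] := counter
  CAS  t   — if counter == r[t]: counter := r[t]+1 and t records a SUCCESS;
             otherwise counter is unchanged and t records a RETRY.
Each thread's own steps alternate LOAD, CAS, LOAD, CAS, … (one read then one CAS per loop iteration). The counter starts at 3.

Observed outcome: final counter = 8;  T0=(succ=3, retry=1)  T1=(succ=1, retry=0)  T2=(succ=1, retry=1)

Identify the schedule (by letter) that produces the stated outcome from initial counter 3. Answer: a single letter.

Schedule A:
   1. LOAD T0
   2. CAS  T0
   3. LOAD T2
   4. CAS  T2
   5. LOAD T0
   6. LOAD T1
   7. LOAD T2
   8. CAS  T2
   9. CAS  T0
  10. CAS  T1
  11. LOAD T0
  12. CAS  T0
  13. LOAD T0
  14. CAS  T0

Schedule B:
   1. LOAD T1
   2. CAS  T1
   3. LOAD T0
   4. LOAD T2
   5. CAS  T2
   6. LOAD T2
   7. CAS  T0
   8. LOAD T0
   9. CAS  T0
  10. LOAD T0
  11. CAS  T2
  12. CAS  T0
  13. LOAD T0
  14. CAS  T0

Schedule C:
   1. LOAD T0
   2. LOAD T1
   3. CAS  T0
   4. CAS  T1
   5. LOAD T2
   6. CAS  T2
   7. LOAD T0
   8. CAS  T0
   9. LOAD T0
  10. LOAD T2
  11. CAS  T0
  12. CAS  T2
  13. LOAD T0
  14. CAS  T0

B

Run B:
1. LOAD T1 → mem=3 r[T1]=3 [LOAD]
2. CAS T1 → mem=4 r[T1]=3 [OK]
3. LOAD T0 → mem=4 r[T0]=4 [LOAD]
4. LOAD T2 → mem=4 r[T2]=4 [LOAD]
5. CAS T2 → mem=5 r[T2]=4 [OK]
6. LOAD T2 → mem=5 r[T2]=5 [LOAD]
7. CAS T0 → mem=5 r[T0]=4 [RETRY]
8. LOAD T0 → mem=5 r[T0]=5 [LOAD]
9. CAS T0 → mem=6 r[T0]=5 [OK]
10. LOAD T0 → mem=6 r[T0]=6 [LOAD]
11. CAS T2 → mem=6 r[T2]=5 [RETRY]
12. CAS T0 → mem=7 r[T0]=6 [OK]
13. LOAD T0 → mem=7 r[T0]=7 [LOAD]
14. CAS T0 → mem=8 r[T0]=7 [OK]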